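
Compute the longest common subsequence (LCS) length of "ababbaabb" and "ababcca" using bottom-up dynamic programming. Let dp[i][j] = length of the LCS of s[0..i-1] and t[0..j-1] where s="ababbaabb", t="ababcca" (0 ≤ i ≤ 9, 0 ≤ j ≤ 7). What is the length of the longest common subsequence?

   ''  a  b  a  b  c  c  a
''  0  0  0  0  0  0  0  0
 a  0  1  1  1  1  1  1  1
 b  0  1  2  2  2  2  2  2
 a  0  1  2  3  3  3  3  3
 b  0  1  2  3  4  4  4  4
 b  0  1  2  3  4  4  4  4
 a  0  1  2  3  4  4  4  5
 a  0  1  2  3  4  4  4  5
 b  0  1  2  3  4  4  4  5
 b  0  1  2  3  4  4  4  5

5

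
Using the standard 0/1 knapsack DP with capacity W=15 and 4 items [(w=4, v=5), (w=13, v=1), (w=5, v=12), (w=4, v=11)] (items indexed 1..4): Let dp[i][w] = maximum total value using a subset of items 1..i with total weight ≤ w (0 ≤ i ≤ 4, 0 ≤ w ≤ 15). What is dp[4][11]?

i\w   0   1   2   3   4   5   6   7   8   9  10  11  12  13  14  15
  0   0   0   0   0   0   0   0   0   0   0   0   0   0   0   0   0
  1   0   0   0   0   5   5   5   5   5   5   5   5   5   5   5   5
  2   0   0   0   0   5   5   5   5   5   5   5   5   5   5   5   5
  3   0   0   0   0   5  12  12  12  12  17  17  17  17  17  17  17
  4   0   0   0   0  11  12  12  12  16  23  23  23  23  28  28  28

23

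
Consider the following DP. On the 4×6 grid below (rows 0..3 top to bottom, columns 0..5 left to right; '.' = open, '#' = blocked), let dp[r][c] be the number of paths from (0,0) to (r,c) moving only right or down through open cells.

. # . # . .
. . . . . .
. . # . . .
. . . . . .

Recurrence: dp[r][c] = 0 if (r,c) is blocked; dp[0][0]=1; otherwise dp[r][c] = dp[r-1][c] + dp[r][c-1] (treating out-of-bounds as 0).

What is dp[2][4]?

2

r\c   0   1   2   3   4   5
  0   1   0   0   0   0   0
  1   1   1   1   1   1   1
  2   1   2   0   1   2   3
  3   1   3   3   4   6   9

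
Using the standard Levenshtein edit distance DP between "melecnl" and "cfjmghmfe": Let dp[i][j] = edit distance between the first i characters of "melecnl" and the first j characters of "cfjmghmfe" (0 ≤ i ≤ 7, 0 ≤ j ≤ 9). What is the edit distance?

   ''  c  f  j  m  g  h  m  f  e
''  0  1  2  3  4  5  6  7  8  9
 m  1  1  2  3  3  4  5  6  7  8
 e  2  2  2  3  4  4  5  6  7  7
 l  3  3  3  3  4  5  5  6  7  8
 e  4  4  4  4  4  5  6  6  7  7
 c  5  4  5  5  5  5  6  7  7  8
 n  6  5  5  6  6  6  6  7  8  8
 l  7  6  6  6  7  7  7  7  8  9

9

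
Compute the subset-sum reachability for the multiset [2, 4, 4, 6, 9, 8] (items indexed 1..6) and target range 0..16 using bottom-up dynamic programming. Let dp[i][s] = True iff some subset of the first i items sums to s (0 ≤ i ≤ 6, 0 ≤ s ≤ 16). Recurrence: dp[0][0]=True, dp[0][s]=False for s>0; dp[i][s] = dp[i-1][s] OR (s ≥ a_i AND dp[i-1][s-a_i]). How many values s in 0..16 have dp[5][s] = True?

i\s   0   1   2   3   4   5   6   7   8   9  10  11  12  13  14  15  16
  0   T   F   F   F   F   F   F   F   F   F   F   F   F   F   F   F   F
  1   T   F   T   F   F   F   F   F   F   F   F   F   F   F   F   F   F
  2   T   F   T   F   T   F   T   F   F   F   F   F   F   F   F   F   F
  3   T   F   T   F   T   F   T   F   T   F   T   F   F   F   F   F   F
  4   T   F   T   F   T   F   T   F   T   F   T   F   T   F   T   F   T
  5   T   F   T   F   T   F   T   F   T   T   T   T   T   T   T   T   T
  6   T   F   T   F   T   F   T   F   T   T   T   T   T   T   T   T   T

13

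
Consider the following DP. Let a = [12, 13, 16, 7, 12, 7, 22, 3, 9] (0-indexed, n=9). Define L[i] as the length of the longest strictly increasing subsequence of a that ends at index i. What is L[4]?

2

   i    0    1    2    3    4    5    6    7    8
a[i]   12   13   16    7   12    7   22    3    9
L[i]    1    2    3    1    2    1    4    1    2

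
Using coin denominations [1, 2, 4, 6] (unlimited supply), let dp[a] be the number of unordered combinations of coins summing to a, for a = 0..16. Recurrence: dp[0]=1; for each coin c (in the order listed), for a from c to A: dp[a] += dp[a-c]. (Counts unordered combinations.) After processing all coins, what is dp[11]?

16

after  coin     0     1     2     3     4     5     6     7     8     9    10    11    12    13    14    15    16
          1     1     1     1     1     1     1     1     1     1     1     1     1     1     1     1     1     1
          2     1     1     2     2     3     3     4     4     5     5     6     6     7     7     8     8     9
          4     1     1     2     2     4     4     6     6     9     9    12    12    16    16    20    20    25
          6     1     1     2     2     4     4     7     7    11    11    16    16    23    23    31    31    41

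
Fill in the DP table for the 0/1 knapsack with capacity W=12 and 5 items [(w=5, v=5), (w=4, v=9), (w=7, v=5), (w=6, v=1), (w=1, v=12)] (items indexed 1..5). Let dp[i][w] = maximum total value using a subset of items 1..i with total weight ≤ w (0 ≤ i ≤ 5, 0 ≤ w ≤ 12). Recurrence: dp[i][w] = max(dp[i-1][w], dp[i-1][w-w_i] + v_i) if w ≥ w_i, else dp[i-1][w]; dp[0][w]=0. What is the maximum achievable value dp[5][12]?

26

i\w   0   1   2   3   4   5   6   7   8   9  10  11  12
  0   0   0   0   0   0   0   0   0   0   0   0   0   0
  1   0   0   0   0   0   5   5   5   5   5   5   5   5
  2   0   0   0   0   9   9   9   9   9  14  14  14  14
  3   0   0   0   0   9   9   9   9   9  14  14  14  14
  4   0   0   0   0   9   9   9   9   9  14  14  14  14
  5   0  12  12  12  12  21  21  21  21  21  26  26  26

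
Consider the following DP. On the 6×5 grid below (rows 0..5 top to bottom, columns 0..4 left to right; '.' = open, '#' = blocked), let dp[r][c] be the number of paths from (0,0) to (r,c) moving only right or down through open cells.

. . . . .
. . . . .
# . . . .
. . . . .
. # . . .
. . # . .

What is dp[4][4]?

53

r\c   0   1   2   3   4
  0   1   1   1   1   1
  1   1   2   3   4   5
  2   0   2   5   9  14
  3   0   2   7  16  30
  4   0   0   7  23  53
  5   0   0   0  23  76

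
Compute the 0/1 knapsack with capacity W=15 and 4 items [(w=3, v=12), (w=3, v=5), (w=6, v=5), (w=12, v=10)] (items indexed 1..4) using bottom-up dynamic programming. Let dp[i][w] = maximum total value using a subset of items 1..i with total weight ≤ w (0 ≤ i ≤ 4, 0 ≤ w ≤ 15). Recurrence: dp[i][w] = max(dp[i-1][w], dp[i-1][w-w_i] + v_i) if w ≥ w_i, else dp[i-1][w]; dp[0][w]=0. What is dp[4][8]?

i\w   0   1   2   3   4   5   6   7   8   9  10  11  12  13  14  15
  0   0   0   0   0   0   0   0   0   0   0   0   0   0   0   0   0
  1   0   0   0  12  12  12  12  12  12  12  12  12  12  12  12  12
  2   0   0   0  12  12  12  17  17  17  17  17  17  17  17  17  17
  3   0   0   0  12  12  12  17  17  17  17  17  17  22  22  22  22
  4   0   0   0  12  12  12  17  17  17  17  17  17  22  22  22  22

17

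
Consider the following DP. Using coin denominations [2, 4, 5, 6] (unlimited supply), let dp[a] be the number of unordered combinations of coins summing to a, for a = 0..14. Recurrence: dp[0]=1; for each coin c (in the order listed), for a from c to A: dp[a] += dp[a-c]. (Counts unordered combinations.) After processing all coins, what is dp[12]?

after  coin     0     1     2     3     4     5     6     7     8     9    10    11    12    13    14
          2     1     0     1     0     1     0     1     0     1     0     1     0     1     0     1
          4     1     0     1     0     2     0     2     0     3     0     3     0     4     0     4
          5     1     0     1     0     2     1     2     1     3     2     4     2     5     3     6
          6     1     0     1     0     2     1     3     1     4     2     6     3     8     4    10

8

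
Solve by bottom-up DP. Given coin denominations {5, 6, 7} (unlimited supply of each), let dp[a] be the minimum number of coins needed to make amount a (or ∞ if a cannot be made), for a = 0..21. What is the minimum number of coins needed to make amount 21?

3

 a  0  1  2  3  4  5  6  7  8  9 10 11 12 13 14 15 16 17 18 19 20 21
dp  0  -  -  -  -  1  1  1  -  -  2  2  2  2  2  3  3  3  3  3  3  3
(- denotes ∞ / unreachable)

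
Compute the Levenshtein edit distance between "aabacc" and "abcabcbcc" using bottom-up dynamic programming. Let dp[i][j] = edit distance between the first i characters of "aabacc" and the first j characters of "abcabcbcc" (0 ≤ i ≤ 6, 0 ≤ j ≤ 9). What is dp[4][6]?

3

   ''  a  b  c  a  b  c  b  c  c
''  0  1  2  3  4  5  6  7  8  9
 a  1  0  1  2  3  4  5  6  7  8
 a  2  1  1  2  2  3  4  5  6  7
 b  3  2  1  2  3  2  3  4  5  6
 a  4  3  2  2  2  3  3  4  5  6
 c  5  4  3  2  3  3  3  4  4  5
 c  6  5  4  3  3  4  3  4  4  4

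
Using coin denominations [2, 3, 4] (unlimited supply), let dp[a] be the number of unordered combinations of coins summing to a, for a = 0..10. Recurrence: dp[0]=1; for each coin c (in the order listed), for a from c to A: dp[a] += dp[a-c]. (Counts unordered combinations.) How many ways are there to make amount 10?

after  coin     0     1     2     3     4     5     6     7     8     9    10
          2     1     0     1     0     1     0     1     0     1     0     1
          3     1     0     1     1     1     1     2     1     2     2     2
          4     1     0     1     1     2     1     3     2     4     3     5

5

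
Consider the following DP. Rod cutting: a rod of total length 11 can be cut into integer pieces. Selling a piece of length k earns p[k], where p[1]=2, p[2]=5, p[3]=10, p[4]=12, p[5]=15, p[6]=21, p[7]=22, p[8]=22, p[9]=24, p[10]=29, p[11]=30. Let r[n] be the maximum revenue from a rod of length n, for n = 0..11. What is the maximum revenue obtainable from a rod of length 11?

36

   n    0    1    2    3    4    5    6    7    8    9   10   11
r[n]    0    2    5   10   12   15   21   23   26   31   33   36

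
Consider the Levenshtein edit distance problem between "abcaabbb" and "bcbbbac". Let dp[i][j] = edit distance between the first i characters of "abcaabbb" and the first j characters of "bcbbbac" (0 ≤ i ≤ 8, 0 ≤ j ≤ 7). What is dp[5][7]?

5

   ''  b  c  b  b  b  a  c
''  0  1  2  3  4  5  6  7
 a  1  1  2  3  4  5  5  6
 b  2  1  2  2  3  4  5  6
 c  3  2  1  2  3  4  5  5
 a  4  3  2  2  3  4  4  5
 a  5  4  3  3  3  4  4  5
 b  6  5  4  3  3  3  4  5
 b  7  6  5  4  3  3  4  5
 b  8  7  6  5  4  3  4  5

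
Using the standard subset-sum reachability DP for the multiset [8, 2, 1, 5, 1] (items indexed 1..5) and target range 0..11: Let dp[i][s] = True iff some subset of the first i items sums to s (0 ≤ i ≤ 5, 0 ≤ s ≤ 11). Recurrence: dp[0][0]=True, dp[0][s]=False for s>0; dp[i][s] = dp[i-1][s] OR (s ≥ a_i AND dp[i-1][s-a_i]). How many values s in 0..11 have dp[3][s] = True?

8

i\s   0   1   2   3   4   5   6   7   8   9  10  11
  0   T   F   F   F   F   F   F   F   F   F   F   F
  1   T   F   F   F   F   F   F   F   T   F   F   F
  2   T   F   T   F   F   F   F   F   T   F   T   F
  3   T   T   T   T   F   F   F   F   T   T   T   T
  4   T   T   T   T   F   T   T   T   T   T   T   T
  5   T   T   T   T   T   T   T   T   T   T   T   T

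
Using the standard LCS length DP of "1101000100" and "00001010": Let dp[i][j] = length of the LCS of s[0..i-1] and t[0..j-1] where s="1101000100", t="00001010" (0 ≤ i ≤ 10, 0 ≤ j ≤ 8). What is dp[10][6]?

   ''  0  0  0  0  1  0  1  0
''  0  0  0  0  0  0  0  0  0
 1  0  0  0  0  0  1  1  1  1
 1  0  0  0  0  0  1  1  2  2
 0  0  1  1  1  1  1  2  2  3
 1  0  1  1  1  1  2  2  3  3
 0  0  1  2  2  2  2  3  3  4
 0  0  1  2  3  3  3  3  3  4
 0  0  1  2  3  4  4  4  4  4
 1  0  1  2  3  4  5  5  5  5
 0  0  1  2  3  4  5  6  6  6
 0  0  1  2  3  4  5  6  6  7

6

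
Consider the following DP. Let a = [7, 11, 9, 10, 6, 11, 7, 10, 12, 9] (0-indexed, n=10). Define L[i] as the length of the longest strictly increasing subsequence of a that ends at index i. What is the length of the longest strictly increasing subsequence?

   i    0    1    2    3    4    5    6    7    8    9
a[i]    7   11    9   10    6   11    7   10   12    9
L[i]    1    2    2    3    1    4    2    3    5    3

5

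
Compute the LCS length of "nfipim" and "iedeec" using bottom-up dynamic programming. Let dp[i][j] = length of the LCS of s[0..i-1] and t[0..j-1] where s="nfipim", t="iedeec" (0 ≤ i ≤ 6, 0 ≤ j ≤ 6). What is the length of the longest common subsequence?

   ''  i  e  d  e  e  c
''  0  0  0  0  0  0  0
 n  0  0  0  0  0  0  0
 f  0  0  0  0  0  0  0
 i  0  1  1  1  1  1  1
 p  0  1  1  1  1  1  1
 i  0  1  1  1  1  1  1
 m  0  1  1  1  1  1  1

1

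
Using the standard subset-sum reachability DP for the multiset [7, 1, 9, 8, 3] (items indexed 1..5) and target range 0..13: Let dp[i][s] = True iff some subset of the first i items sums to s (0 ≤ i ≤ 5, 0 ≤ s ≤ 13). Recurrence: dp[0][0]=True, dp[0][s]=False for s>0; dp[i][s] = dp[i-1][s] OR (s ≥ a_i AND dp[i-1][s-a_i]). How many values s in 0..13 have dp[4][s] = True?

i\s   0   1   2   3   4   5   6   7   8   9  10  11  12  13
  0   T   F   F   F   F   F   F   F   F   F   F   F   F   F
  1   T   F   F   F   F   F   F   T   F   F   F   F   F   F
  2   T   T   F   F   F   F   F   T   T   F   F   F   F   F
  3   T   T   F   F   F   F   F   T   T   T   T   F   F   F
  4   T   T   F   F   F   F   F   T   T   T   T   F   F   F
  5   T   T   F   T   T   F   F   T   T   T   T   T   T   T

6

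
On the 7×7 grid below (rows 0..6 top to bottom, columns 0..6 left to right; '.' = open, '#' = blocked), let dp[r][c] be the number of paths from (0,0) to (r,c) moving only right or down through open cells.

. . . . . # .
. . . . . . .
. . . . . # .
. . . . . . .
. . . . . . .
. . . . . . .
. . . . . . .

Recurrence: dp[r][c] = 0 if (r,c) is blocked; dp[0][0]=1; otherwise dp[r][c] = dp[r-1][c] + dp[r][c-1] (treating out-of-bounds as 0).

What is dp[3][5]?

r\c   0   1   2   3   4   5   6
  0   1   1   1   1   1   0   0
  1   1   2   3   4   5   5   5
  2   1   3   6  10  15   0   5
  3   1   4  10  20  35  35  40
  4   1   5  15  35  70 105 145
  5   1   6  21  56 126 231 376
  6   1   7  28  84 210 441 817

35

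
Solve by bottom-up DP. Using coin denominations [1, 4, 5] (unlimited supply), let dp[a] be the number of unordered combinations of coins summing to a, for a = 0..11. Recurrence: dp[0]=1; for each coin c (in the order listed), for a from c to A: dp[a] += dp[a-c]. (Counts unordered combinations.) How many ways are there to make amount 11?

6

after  coin     0     1     2     3     4     5     6     7     8     9    10    11
          1     1     1     1     1     1     1     1     1     1     1     1     1
          4     1     1     1     1     2     2     2     2     3     3     3     3
          5     1     1     1     1     2     3     3     3     4     5     6     6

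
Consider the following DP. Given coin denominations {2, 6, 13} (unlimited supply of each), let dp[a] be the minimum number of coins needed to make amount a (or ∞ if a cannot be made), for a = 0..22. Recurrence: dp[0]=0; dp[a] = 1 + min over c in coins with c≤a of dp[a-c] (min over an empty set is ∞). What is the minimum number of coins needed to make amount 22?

5

 a  0  1  2  3  4  5  6  7  8  9 10 11 12 13 14 15 16 17 18 19 20 21 22
dp  0  -  1  -  2  -  1  -  2  -  3  -  2  1  3  2  4  3  3  2  4  3  5
(- denotes ∞ / unreachable)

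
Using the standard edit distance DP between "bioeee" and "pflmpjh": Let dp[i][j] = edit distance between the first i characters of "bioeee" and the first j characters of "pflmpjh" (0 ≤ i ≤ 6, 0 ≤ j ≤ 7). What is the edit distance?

   ''  p  f  l  m  p  j  h
''  0  1  2  3  4  5  6  7
 b  1  1  2  3  4  5  6  7
 i  2  2  2  3  4  5  6  7
 o  3  3  3  3  4  5  6  7
 e  4  4  4  4  4  5  6  7
 e  5  5  5  5  5  5  6  7
 e  6  6  6  6  6  6  6  7

7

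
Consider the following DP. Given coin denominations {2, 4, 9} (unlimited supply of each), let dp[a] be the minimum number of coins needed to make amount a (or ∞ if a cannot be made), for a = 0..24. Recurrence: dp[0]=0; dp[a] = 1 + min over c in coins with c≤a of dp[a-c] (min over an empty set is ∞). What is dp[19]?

4

 a  0  1  2  3  4  5  6  7  8  9 10 11 12 13 14 15 16 17 18 19 20 21 22 23 24
dp  0  -  1  -  1  -  2  -  2  1  3  2  3  2  4  3  4  3  2  4  3  4  3  5  4
(- denotes ∞ / unreachable)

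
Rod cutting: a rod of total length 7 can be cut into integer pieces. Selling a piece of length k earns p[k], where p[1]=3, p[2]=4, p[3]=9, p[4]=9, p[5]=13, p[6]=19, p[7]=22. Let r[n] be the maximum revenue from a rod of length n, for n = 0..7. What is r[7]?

22

   n    0    1    2    3    4    5    6    7
r[n]    0    3    6    9   12   15   19   22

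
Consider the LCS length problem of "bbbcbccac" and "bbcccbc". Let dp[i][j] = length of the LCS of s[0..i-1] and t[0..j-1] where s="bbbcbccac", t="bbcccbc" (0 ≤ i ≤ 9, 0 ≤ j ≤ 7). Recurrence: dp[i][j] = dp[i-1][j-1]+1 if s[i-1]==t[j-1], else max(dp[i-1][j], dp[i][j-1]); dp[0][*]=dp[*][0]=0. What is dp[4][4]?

3

   ''  b  b  c  c  c  b  c
''  0  0  0  0  0  0  0  0
 b  0  1  1  1  1  1  1  1
 b  0  1  2  2  2  2  2  2
 b  0  1  2  2  2  2  3  3
 c  0  1  2  3  3  3  3  4
 b  0  1  2  3  3  3  4  4
 c  0  1  2  3  4  4  4  5
 c  0  1  2  3  4  5  5  5
 a  0  1  2  3  4  5  5  5
 c  0  1  2  3  4  5  5  6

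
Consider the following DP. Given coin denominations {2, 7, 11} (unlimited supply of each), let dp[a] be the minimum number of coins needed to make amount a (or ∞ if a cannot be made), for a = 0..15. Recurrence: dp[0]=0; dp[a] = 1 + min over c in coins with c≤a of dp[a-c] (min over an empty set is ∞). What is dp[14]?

 a  0  1  2  3  4  5  6  7  8  9 10 11 12 13 14 15
dp  0  -  1  -  2  -  3  1  4  2  5  1  6  2  2  3
(- denotes ∞ / unreachable)

2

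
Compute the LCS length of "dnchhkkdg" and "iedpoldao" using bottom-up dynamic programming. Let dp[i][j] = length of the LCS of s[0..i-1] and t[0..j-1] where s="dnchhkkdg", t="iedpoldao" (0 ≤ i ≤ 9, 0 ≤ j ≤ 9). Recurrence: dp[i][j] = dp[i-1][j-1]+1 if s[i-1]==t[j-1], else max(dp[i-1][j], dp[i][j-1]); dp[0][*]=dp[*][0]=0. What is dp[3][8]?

1

   ''  i  e  d  p  o  l  d  a  o
''  0  0  0  0  0  0  0  0  0  0
 d  0  0  0  1  1  1  1  1  1  1
 n  0  0  0  1  1  1  1  1  1  1
 c  0  0  0  1  1  1  1  1  1  1
 h  0  0  0  1  1  1  1  1  1  1
 h  0  0  0  1  1  1  1  1  1  1
 k  0  0  0  1  1  1  1  1  1  1
 k  0  0  0  1  1  1  1  1  1  1
 d  0  0  0  1  1  1  1  2  2  2
 g  0  0  0  1  1  1  1  2  2  2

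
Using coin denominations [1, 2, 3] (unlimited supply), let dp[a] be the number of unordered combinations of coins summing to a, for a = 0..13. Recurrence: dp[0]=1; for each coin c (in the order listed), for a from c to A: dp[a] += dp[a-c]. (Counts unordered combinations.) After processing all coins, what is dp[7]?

8

after  coin     0     1     2     3     4     5     6     7     8     9    10    11    12    13
          1     1     1     1     1     1     1     1     1     1     1     1     1     1     1
          2     1     1     2     2     3     3     4     4     5     5     6     6     7     7
          3     1     1     2     3     4     5     7     8    10    12    14    16    19    21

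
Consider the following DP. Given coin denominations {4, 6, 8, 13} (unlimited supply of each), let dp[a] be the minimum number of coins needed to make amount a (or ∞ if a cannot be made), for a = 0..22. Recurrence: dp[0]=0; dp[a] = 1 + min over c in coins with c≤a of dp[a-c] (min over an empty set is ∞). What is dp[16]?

2

 a  0  1  2  3  4  5  6  7  8  9 10 11 12 13 14 15 16 17 18 19 20 21 22
dp  0  -  -  -  1  -  1  -  1  -  2  -  2  1  2  -  2  2  3  2  3  2  3
(- denotes ∞ / unreachable)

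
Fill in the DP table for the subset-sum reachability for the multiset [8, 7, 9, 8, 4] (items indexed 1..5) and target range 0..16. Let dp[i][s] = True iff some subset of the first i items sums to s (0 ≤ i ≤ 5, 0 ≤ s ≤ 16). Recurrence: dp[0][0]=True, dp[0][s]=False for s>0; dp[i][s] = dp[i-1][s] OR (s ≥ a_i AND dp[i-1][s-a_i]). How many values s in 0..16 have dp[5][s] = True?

10

i\s   0   1   2   3   4   5   6   7   8   9  10  11  12  13  14  15  16
  0   T   F   F   F   F   F   F   F   F   F   F   F   F   F   F   F   F
  1   T   F   F   F   F   F   F   F   T   F   F   F   F   F   F   F   F
  2   T   F   F   F   F   F   F   T   T   F   F   F   F   F   F   T   F
  3   T   F   F   F   F   F   F   T   T   T   F   F   F   F   F   T   T
  4   T   F   F   F   F   F   F   T   T   T   F   F   F   F   F   T   T
  5   T   F   F   F   T   F   F   T   T   T   F   T   T   T   F   T   T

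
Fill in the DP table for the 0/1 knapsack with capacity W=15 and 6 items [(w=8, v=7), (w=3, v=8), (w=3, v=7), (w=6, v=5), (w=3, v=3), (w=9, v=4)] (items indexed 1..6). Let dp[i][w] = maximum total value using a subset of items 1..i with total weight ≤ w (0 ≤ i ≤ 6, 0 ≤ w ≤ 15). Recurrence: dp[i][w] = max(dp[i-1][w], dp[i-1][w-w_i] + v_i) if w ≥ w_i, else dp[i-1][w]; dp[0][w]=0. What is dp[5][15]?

i\w   0   1   2   3   4   5   6   7   8   9  10  11  12  13  14  15
  0   0   0   0   0   0   0   0   0   0   0   0   0   0   0   0   0
  1   0   0   0   0   0   0   0   0   7   7   7   7   7   7   7   7
  2   0   0   0   8   8   8   8   8   8   8   8  15  15  15  15  15
  3   0   0   0   8   8   8  15  15  15  15  15  15  15  15  22  22
  4   0   0   0   8   8   8  15  15  15  15  15  15  20  20  22  22
  5   0   0   0   8   8   8  15  15  15  18  18  18  20  20  22  23
  6   0   0   0   8   8   8  15  15  15  18  18  18  20  20  22  23

23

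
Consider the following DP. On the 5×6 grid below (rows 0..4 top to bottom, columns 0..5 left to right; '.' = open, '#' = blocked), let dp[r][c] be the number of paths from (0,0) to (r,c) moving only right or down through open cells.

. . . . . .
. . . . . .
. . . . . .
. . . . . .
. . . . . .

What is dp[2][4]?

r\c   0   1   2   3   4   5
  0   1   1   1   1   1   1
  1   1   2   3   4   5   6
  2   1   3   6  10  15  21
  3   1   4  10  20  35  56
  4   1   5  15  35  70 126

15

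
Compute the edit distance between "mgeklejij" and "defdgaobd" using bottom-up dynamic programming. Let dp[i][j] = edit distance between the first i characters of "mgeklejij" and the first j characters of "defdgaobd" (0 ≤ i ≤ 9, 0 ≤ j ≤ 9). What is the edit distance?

9

   ''  d  e  f  d  g  a  o  b  d
''  0  1  2  3  4  5  6  7  8  9
 m  1  1  2  3  4  5  6  7  8  9
 g  2  2  2  3  4  4  5  6  7  8
 e  3  3  2  3  4  5  5  6  7  8
 k  4  4  3  3  4  5  6  6  7  8
 l  5  5  4  4  4  5  6  7  7  8
 e  6  6  5  5  5  5  6  7  8  8
 j  7  7  6  6  6  6  6  7  8  9
 i  8  8  7  7  7  7  7  7  8  9
 j  9  9  8  8  8  8  8  8  8  9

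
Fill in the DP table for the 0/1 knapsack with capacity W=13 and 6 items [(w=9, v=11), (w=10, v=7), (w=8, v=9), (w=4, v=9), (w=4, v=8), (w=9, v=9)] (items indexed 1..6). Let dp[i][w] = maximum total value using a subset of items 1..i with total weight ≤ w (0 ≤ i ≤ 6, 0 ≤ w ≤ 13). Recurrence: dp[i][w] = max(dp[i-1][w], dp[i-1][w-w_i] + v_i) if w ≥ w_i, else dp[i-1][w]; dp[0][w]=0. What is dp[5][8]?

i\w   0   1   2   3   4   5   6   7   8   9  10  11  12  13
  0   0   0   0   0   0   0   0   0   0   0   0   0   0   0
  1   0   0   0   0   0   0   0   0   0  11  11  11  11  11
  2   0   0   0   0   0   0   0   0   0  11  11  11  11  11
  3   0   0   0   0   0   0   0   0   9  11  11  11  11  11
  4   0   0   0   0   9   9   9   9   9  11  11  11  18  20
  5   0   0   0   0   9   9   9   9  17  17  17  17  18  20
  6   0   0   0   0   9   9   9   9  17  17  17  17  18  20

17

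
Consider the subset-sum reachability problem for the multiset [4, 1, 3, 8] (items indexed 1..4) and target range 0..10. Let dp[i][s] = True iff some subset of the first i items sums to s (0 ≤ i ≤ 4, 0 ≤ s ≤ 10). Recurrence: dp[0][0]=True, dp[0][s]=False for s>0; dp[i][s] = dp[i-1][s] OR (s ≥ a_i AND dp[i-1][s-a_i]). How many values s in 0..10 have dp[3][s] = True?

7

i\s   0   1   2   3   4   5   6   7   8   9  10
  0   T   F   F   F   F   F   F   F   F   F   F
  1   T   F   F   F   T   F   F   F   F   F   F
  2   T   T   F   F   T   T   F   F   F   F   F
  3   T   T   F   T   T   T   F   T   T   F   F
  4   T   T   F   T   T   T   F   T   T   T   F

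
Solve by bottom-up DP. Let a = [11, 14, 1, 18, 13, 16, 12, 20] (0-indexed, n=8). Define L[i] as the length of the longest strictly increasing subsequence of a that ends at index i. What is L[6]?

2

   i    0    1    2    3    4    5    6    7
a[i]   11   14    1   18   13   16   12   20
L[i]    1    2    1    3    2    3    2    4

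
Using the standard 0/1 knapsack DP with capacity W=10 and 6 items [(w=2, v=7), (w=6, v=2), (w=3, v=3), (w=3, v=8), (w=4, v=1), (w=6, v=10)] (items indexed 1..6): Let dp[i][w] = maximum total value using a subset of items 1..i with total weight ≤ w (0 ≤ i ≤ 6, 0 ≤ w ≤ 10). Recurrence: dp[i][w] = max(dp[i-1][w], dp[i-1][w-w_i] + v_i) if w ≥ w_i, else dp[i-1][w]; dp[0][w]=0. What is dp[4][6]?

15

i\w   0   1   2   3   4   5   6   7   8   9  10
  0   0   0   0   0   0   0   0   0   0   0   0
  1   0   0   7   7   7   7   7   7   7   7   7
  2   0   0   7   7   7   7   7   7   9   9   9
  3   0   0   7   7   7  10  10  10  10  10  10
  4   0   0   7   8   8  15  15  15  18  18  18
  5   0   0   7   8   8  15  15  15  18  18  18
  6   0   0   7   8   8  15  15  15  18  18  18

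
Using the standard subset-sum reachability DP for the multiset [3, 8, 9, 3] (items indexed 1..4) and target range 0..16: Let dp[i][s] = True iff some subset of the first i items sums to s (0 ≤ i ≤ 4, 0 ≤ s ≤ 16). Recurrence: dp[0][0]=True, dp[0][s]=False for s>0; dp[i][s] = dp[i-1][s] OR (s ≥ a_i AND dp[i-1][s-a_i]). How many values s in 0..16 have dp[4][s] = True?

9

i\s   0   1   2   3   4   5   6   7   8   9  10  11  12  13  14  15  16
  0   T   F   F   F   F   F   F   F   F   F   F   F   F   F   F   F   F
  1   T   F   F   T   F   F   F   F   F   F   F   F   F   F   F   F   F
  2   T   F   F   T   F   F   F   F   T   F   F   T   F   F   F   F   F
  3   T   F   F   T   F   F   F   F   T   T   F   T   T   F   F   F   F
  4   T   F   F   T   F   F   T   F   T   T   F   T   T   F   T   T   F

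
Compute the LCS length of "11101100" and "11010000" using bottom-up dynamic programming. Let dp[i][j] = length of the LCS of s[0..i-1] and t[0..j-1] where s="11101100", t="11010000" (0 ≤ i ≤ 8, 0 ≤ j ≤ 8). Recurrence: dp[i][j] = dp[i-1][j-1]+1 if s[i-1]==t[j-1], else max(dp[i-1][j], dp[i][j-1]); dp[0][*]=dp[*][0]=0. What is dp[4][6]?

   ''  1  1  0  1  0  0  0  0
''  0  0  0  0  0  0  0  0  0
 1  0  1  1  1  1  1  1  1  1
 1  0  1  2  2  2  2  2  2  2
 1  0  1  2  2  3  3  3  3  3
 0  0  1  2  3  3  4  4  4  4
 1  0  1  2  3  4  4  4  4  4
 1  0  1  2  3  4  4  4  4  4
 0  0  1  2  3  4  5  5  5  5
 0  0  1  2  3  4  5  6  6  6

4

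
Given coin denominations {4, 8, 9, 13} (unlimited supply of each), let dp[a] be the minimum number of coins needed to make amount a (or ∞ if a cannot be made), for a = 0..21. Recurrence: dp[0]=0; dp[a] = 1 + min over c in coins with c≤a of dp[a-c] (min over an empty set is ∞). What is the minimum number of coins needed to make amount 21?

2

 a  0  1  2  3  4  5  6  7  8  9 10 11 12 13 14 15 16 17 18 19 20 21
dp  0  -  -  -  1  -  -  -  1  1  -  -  2  1  -  -  2  2  2  -  3  2
(- denotes ∞ / unreachable)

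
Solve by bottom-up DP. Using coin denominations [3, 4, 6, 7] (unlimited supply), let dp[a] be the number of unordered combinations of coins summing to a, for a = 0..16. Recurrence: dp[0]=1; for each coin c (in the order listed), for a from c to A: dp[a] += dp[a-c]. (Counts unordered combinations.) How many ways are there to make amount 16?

after  coin     0     1     2     3     4     5     6     7     8     9    10    11    12    13    14    15    16
          3     1     0     0     1     0     0     1     0     0     1     0     0     1     0     0     1     0
          4     1     0     0     1     1     0     1     1     1     1     1     1     2     1     1     2     2
          6     1     0     0     1     1     0     2     1     1     2     2     1     4     2     2     4     4
          7     1     0     0     1     1     0     2     2     1     2     3     2     4     4     4     5     6

6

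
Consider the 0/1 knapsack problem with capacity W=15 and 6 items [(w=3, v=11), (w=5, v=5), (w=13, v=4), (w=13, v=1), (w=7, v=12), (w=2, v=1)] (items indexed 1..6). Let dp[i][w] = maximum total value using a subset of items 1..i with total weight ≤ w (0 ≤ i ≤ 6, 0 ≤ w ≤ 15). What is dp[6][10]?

i\w   0   1   2   3   4   5   6   7   8   9  10  11  12  13  14  15
  0   0   0   0   0   0   0   0   0   0   0   0   0   0   0   0   0
  1   0   0   0  11  11  11  11  11  11  11  11  11  11  11  11  11
  2   0   0   0  11  11  11  11  11  16  16  16  16  16  16  16  16
  3   0   0   0  11  11  11  11  11  16  16  16  16  16  16  16  16
  4   0   0   0  11  11  11  11  11  16  16  16  16  16  16  16  16
  5   0   0   0  11  11  11  11  12  16  16  23  23  23  23  23  28
  6   0   0   1  11  11  12  12  12  16  16  23  23  24  24  24  28

23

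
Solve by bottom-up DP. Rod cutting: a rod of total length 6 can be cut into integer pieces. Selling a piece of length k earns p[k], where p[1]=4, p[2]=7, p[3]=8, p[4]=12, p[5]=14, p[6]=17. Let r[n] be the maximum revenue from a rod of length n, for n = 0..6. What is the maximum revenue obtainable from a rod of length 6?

24

   n    0    1    2    3    4    5    6
r[n]    0    4    8   12   16   20   24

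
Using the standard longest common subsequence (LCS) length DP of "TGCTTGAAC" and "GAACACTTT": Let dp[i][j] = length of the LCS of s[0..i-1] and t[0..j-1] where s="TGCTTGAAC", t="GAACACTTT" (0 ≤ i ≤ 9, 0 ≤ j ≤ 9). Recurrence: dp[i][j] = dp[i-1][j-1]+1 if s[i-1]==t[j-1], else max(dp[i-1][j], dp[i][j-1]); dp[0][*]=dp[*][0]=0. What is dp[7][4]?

   ''  G  A  A  C  A  C  T  T  T
''  0  0  0  0  0  0  0  0  0  0
 T  0  0  0  0  0  0  0  1  1  1
 G  0  1  1  1  1  1  1  1  1  1
 C  0  1  1  1  2  2  2  2  2  2
 T  0  1  1  1  2  2  2  3  3  3
 T  0  1  1  1  2  2  2  3  4  4
 G  0  1  1  1  2  2  2  3  4  4
 A  0  1  2  2  2  3  3  3  4  4
 A  0  1  2  3  3  3  3  3  4  4
 C  0  1  2  3  4  4  4  4  4  4

2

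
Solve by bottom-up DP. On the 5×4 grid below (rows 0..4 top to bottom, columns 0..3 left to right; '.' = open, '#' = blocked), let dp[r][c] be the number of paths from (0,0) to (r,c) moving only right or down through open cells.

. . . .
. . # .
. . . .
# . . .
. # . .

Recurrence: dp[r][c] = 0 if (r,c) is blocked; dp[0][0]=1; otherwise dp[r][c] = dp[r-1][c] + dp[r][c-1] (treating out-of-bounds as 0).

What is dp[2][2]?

3

r\c   0   1   2   3
  0   1   1   1   1
  1   1   2   0   1
  2   1   3   3   4
  3   0   3   6  10
  4   0   0   6  16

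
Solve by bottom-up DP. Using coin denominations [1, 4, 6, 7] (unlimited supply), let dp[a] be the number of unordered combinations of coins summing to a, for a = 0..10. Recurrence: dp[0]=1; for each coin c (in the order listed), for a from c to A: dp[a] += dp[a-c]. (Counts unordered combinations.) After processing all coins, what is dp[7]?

after  coin     0     1     2     3     4     5     6     7     8     9    10
          1     1     1     1     1     1     1     1     1     1     1     1
          4     1     1     1     1     2     2     2     2     3     3     3
          6     1     1     1     1     2     2     3     3     4     4     5
          7     1     1     1     1     2     2     3     4     5     5     6

4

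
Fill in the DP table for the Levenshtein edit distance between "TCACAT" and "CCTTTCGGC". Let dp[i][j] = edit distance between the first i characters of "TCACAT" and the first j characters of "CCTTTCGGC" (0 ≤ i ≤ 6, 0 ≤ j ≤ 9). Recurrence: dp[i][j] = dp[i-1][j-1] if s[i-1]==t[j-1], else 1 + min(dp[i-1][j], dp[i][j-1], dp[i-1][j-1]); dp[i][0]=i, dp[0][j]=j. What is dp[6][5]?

   ''  C  C  T  T  T  C  G  G  C
''  0  1  2  3  4  5  6  7  8  9
 T  1  1  2  2  3  4  5  6  7  8
 C  2  1  1  2  3  4  4  5  6  7
 A  3  2  2  2  3  4  5  5  6  7
 C  4  3  2  3  3  4  4  5  6  6
 A  5  4  3  3  4  4  5  5  6  7
 T  6  5  4  3  3  4  5  6  6  7

4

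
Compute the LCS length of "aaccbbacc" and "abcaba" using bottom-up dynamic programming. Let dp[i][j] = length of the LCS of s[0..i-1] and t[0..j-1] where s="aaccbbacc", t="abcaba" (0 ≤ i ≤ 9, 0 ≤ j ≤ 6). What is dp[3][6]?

2

   ''  a  b  c  a  b  a
''  0  0  0  0  0  0  0
 a  0  1  1  1  1  1  1
 a  0  1  1  1  2  2  2
 c  0  1  1  2  2  2  2
 c  0  1  1  2  2  2  2
 b  0  1  2  2  2  3  3
 b  0  1  2  2  2  3  3
 a  0  1  2  2  3  3  4
 c  0  1  2  3  3  3  4
 c  0  1  2  3  3  3  4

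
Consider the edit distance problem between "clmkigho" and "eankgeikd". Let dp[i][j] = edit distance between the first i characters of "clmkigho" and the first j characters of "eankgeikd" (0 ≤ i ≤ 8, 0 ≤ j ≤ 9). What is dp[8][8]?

   ''  e  a  n  k  g  e  i  k  d
''  0  1  2  3  4  5  6  7  8  9
 c  1  1  2  3  4  5  6  7  8  9
 l  2  2  2  3  4  5  6  7  8  9
 m  3  3  3  3  4  5  6  7  8  9
 k  4  4  4  4  3  4  5  6  7  8
 i  5  5  5  5  4  4  5  5  6  7
 g  6  6  6  6  5  4  5  6  6  7
 h  7  7  7  7  6  5  5  6  7  7
 o  8  8  8  8  7  6  6  6  7  8

7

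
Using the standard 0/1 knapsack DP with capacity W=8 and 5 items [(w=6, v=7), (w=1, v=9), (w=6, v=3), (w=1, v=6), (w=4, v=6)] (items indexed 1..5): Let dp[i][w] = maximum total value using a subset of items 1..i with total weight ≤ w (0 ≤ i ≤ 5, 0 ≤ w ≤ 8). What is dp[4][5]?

15

i\w   0   1   2   3   4   5   6   7   8
  0   0   0   0   0   0   0   0   0   0
  1   0   0   0   0   0   0   7   7   7
  2   0   9   9   9   9   9   9  16  16
  3   0   9   9   9   9   9   9  16  16
  4   0   9  15  15  15  15  15  16  22
  5   0   9  15  15  15  15  21  21  22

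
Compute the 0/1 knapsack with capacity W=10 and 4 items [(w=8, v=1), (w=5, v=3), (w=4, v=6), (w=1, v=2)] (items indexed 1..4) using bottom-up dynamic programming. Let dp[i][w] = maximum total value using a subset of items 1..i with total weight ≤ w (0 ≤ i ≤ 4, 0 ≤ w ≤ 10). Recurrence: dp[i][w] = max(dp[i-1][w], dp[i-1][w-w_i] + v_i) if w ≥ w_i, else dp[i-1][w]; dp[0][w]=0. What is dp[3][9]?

9

i\w   0   1   2   3   4   5   6   7   8   9  10
  0   0   0   0   0   0   0   0   0   0   0   0
  1   0   0   0   0   0   0   0   0   1   1   1
  2   0   0   0   0   0   3   3   3   3   3   3
  3   0   0   0   0   6   6   6   6   6   9   9
  4   0   2   2   2   6   8   8   8   8   9  11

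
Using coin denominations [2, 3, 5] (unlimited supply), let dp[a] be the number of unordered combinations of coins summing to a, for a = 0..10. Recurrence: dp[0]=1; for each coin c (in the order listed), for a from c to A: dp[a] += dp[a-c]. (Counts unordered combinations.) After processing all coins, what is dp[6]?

after  coin     0     1     2     3     4     5     6     7     8     9    10
          2     1     0     1     0     1     0     1     0     1     0     1
          3     1     0     1     1     1     1     2     1     2     2     2
          5     1     0     1     1     1     2     2     2     3     3     4

2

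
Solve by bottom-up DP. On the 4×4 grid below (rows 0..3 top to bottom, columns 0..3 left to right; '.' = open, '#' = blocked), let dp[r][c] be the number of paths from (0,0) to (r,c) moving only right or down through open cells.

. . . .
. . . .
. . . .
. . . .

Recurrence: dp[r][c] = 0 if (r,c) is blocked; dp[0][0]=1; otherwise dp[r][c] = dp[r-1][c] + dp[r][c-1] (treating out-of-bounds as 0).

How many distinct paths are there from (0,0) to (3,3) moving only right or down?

r\c   0   1   2   3
  0   1   1   1   1
  1   1   2   3   4
  2   1   3   6  10
  3   1   4  10  20

20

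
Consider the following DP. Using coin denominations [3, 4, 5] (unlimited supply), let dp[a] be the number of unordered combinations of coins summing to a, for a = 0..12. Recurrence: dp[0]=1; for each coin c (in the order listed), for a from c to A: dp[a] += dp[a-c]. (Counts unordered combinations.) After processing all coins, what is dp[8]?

2

after  coin     0     1     2     3     4     5     6     7     8     9    10    11    12
          3     1     0     0     1     0     0     1     0     0     1     0     0     1
          4     1     0     0     1     1     0     1     1     1     1     1     1     2
          5     1     0     0     1     1     1     1     1     2     2     2     2     3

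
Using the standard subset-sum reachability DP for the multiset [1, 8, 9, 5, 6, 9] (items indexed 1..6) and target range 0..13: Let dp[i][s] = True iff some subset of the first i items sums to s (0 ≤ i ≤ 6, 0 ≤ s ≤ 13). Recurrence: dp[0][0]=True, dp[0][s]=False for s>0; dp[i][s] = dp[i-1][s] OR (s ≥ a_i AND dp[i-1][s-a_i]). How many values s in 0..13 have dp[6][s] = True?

i\s   0   1   2   3   4   5   6   7   8   9  10  11  12  13
  0   T   F   F   F   F   F   F   F   F   F   F   F   F   F
  1   T   T   F   F   F   F   F   F   F   F   F   F   F   F
  2   T   T   F   F   F   F   F   F   T   T   F   F   F   F
  3   T   T   F   F   F   F   F   F   T   T   T   F   F   F
  4   T   T   F   F   F   T   T   F   T   T   T   F   F   T
  5   T   T   F   F   F   T   T   T   T   T   T   T   T   T
  6   T   T   F   F   F   T   T   T   T   T   T   T   T   T

11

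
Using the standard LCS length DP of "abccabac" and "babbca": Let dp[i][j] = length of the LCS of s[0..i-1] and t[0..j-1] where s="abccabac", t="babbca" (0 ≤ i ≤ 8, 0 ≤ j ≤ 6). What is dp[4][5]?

   ''  b  a  b  b  c  a
''  0  0  0  0  0  0  0
 a  0  0  1  1  1  1  1
 b  0  1  1  2  2  2  2
 c  0  1  1  2  2  3  3
 c  0  1  1  2  2  3  3
 a  0  1  2  2  2  3  4
 b  0  1  2  3  3  3  4
 a  0  1  2  3  3  3  4
 c  0  1  2  3  3  4  4

3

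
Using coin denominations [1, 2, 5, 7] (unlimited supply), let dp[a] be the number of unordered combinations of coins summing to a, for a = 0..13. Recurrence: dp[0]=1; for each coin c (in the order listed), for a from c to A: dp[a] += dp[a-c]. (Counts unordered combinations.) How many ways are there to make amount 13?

after  coin     0     1     2     3     4     5     6     7     8     9    10    11    12    13
          1     1     1     1     1     1     1     1     1     1     1     1     1     1     1
          2     1     1     2     2     3     3     4     4     5     5     6     6     7     7
          5     1     1     2     2     3     4     5     6     7     8    10    11    13    14
          7     1     1     2     2     3     4     5     7     8    10    12    14    17    19

19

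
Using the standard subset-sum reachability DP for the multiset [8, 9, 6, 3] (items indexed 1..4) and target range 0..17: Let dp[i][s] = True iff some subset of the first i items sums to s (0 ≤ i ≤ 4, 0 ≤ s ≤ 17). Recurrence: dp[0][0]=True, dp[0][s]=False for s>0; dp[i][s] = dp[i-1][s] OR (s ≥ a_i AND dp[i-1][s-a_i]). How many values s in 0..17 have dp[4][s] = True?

10

i\s   0   1   2   3   4   5   6   7   8   9  10  11  12  13  14  15  16  17
  0   T   F   F   F   F   F   F   F   F   F   F   F   F   F   F   F   F   F
  1   T   F   F   F   F   F   F   F   T   F   F   F   F   F   F   F   F   F
  2   T   F   F   F   F   F   F   F   T   T   F   F   F   F   F   F   F   T
  3   T   F   F   F   F   F   T   F   T   T   F   F   F   F   T   T   F   T
  4   T   F   F   T   F   F   T   F   T   T   F   T   T   F   T   T   F   T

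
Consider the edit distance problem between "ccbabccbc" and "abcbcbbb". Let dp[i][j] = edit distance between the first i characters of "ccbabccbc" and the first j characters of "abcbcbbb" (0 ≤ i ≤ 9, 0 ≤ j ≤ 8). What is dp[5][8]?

4

   ''  a  b  c  b  c  b  b  b
''  0  1  2  3  4  5  6  7  8
 c  1  1  2  2  3  4  5  6  7
 c  2  2  2  2  3  3  4  5  6
 b  3  3  2  3  2  3  3  4  5
 a  4  3  3  3  3  3  4  4  5
 b  5  4  3  4  3  4  3  4  4
 c  6  5  4  3  4  3  4  4  5
 c  7  6  5  4  4  4  4  5  5
 b  8  7  6  5  4  5  4  4  5
 c  9  8  7  6  5  4  5  5  5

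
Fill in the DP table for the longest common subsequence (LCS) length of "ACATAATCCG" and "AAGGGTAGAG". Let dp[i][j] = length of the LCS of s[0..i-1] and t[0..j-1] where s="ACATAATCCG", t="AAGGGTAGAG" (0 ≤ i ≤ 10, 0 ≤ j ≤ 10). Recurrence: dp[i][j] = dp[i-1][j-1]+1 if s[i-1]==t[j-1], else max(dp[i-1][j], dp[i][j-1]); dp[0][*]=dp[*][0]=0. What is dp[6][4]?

   ''  A  A  G  G  G  T  A  G  A  G
''  0  0  0  0  0  0  0  0  0  0  0
 A  0  1  1  1  1  1  1  1  1  1  1
 C  0  1  1  1  1  1  1  1  1  1  1
 A  0  1  2  2  2  2  2  2  2  2  2
 T  0  1  2  2  2  2  3  3  3  3  3
 A  0  1  2  2  2  2  3  4  4  4  4
 A  0  1  2  2  2  2  3  4  4  5  5
 T  0  1  2  2  2  2  3  4  4  5  5
 C  0  1  2  2  2  2  3  4  4  5  5
 C  0  1  2  2  2  2  3  4  4  5  5
 G  0  1  2  3  3  3  3  4  5  5  6

2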